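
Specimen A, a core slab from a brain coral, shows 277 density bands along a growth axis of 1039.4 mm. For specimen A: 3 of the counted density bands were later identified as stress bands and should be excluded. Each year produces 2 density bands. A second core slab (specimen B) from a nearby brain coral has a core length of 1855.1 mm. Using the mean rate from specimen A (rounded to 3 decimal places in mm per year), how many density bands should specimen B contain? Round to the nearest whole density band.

489 density bands

Specimen A: correcting the raw count gives 277 − 3 = 274 true density bands.
Specimen A: 274 density bands at 2 per year is 274 / 2 = 137 years.
A: 1039.4 mm over 137 years gives 1039.4 / 137 ≈ 7.587 mm/year.
B spans 1855.1 / 7.587 = 244.51 years; at 2 density bands per year that is 244.51 × 2 ≈ 489 density bands.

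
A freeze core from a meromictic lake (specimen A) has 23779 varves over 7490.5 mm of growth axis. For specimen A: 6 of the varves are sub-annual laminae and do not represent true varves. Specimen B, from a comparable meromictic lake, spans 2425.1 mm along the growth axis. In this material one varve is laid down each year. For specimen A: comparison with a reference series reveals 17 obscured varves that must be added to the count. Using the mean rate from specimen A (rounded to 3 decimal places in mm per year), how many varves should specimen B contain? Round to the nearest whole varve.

Specimen A: true varve count = 23779 − 6 + 17 = 23790.
A: 7490.5 mm over 23790 years gives 7490.5 / 23790 ≈ 0.315 mm per year.
B spans 2425.1 / 0.315 = 7698.73 years ≈ 7699 varves.

7699 varves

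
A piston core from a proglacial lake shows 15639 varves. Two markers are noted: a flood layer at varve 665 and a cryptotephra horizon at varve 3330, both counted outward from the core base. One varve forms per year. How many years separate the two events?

2665 years

Separation: 3330 − 665 = 2665 varves.
That is 2665 years at one varve per year.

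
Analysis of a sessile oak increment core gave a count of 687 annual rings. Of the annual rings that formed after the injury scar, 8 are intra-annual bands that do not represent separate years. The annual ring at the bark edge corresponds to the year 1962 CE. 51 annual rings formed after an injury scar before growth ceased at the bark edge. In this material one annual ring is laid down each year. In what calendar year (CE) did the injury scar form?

51 annual rings formed after the injury scar.
Removing the 8 false annual rings leaves 51 − 8 = 43 true annual rings beyond the injury scar.
1962 − 43 = 1919 CE.

1919 CE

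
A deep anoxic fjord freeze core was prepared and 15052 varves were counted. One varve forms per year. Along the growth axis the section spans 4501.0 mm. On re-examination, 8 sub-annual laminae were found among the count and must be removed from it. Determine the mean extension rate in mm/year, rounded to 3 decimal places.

0.299 mm/year

Adjusted count: 15052 − 8 = 15044 varves.
4501.0 mm over 15044 years gives 4501.0 / 15044 ≈ 0.299 mm/year.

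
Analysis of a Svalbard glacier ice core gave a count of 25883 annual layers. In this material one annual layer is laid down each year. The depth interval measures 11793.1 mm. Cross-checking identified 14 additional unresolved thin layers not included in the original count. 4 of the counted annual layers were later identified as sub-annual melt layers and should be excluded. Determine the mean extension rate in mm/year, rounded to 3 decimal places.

After corrections the count is 25883 − 4 + 14 = 25893 annual layers.
Mean rate = 11793.1 mm / 25893 years ≈ 0.455 mm/year.

0.455 mm/year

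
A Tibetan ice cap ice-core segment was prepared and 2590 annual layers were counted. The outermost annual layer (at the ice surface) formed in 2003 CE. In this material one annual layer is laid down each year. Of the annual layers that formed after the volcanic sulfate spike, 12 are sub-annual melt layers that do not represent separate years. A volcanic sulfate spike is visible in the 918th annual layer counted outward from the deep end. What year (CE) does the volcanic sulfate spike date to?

2590 − 918 = 1672 annual layers lie beyond the volcanic sulfate spike toward the ice surface.
Excluding 12 false annual layers: 1672 − 12 = 1660.
The annual layer at the ice surface is 2003 CE, so the volcanic sulfate spike dates to 2003 − 1660 = 343 CE.

343 CE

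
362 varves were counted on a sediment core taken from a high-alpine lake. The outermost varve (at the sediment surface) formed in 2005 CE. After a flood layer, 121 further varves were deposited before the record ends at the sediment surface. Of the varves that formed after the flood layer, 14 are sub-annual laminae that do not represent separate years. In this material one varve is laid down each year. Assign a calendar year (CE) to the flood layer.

There are 121 varves younger than the flood layer.
Excluding 14 false varves: 121 − 14 = 107.
Counting back 107 years from 2005 CE places the flood layer in 2005 − 107 = 1898 CE.

1898 CE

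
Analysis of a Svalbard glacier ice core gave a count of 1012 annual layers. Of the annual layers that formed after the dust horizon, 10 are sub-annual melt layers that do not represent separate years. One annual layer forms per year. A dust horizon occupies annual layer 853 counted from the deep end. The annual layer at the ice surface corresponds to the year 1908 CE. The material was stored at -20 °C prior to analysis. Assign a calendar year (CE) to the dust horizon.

The dust horizon sits at annual layer 853 from the deep end, so 1012 − 853 = 159 annual layers formed after it.
Removing the 10 false annual layers leaves 159 − 10 = 149 true annual layers beyond the dust horizon.
The annual layer at the ice surface is 1908 CE, so the dust horizon dates to 1908 − 149 = 1759 CE.

1759 CE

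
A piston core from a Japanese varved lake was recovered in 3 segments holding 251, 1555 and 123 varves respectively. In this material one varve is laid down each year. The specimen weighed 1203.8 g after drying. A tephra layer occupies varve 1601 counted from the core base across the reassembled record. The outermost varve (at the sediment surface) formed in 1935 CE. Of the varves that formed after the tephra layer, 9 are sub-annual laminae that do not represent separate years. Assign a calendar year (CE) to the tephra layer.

Total varves = 251 + 1555 + 123 = 1929.
Between varve 1601 and the sediment surface there are 1929 − 1601 = 328 varves.
328 − 9 false = 319 true varves after the tephra layer.
1935 − 319 = 1616 CE.

1616 CE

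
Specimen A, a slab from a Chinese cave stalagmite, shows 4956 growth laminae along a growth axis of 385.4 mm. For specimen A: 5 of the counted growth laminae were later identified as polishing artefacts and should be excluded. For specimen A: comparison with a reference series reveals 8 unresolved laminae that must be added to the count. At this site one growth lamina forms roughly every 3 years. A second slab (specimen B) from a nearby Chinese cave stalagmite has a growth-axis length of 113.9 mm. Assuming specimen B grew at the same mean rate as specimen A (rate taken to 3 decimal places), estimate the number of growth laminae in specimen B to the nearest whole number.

Specimen A: after corrections the count is 4956 − 5 + 8 = 4959 growth laminae.
Specimen A: at 3 years per growth lamina, 4959 × 3 = 14877 years.
A: 385.4 mm over 14877 years gives 385.4 / 14877 ≈ 0.026 mm/year.
B spans 113.9 / 0.026 = 4380.77 years; at 3 years per growth lamina that is 4380.77 / 3 ≈ 1460 growth laminae.

1460 growth laminae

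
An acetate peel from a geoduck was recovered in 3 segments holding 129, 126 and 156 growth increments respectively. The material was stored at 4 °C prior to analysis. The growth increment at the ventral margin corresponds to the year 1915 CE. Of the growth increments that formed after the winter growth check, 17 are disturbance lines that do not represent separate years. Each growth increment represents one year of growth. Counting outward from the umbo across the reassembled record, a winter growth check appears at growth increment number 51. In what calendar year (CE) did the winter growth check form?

Total growth increments = 129 + 126 + 156 = 411.
411 − 51 = 360 growth increments lie beyond the winter growth check toward the ventral margin.
Excluding 17 false growth increments: 360 − 17 = 343.
Counting back 343 years from 1915 CE places the winter growth check in 1915 − 343 = 1572 CE.

1572 CE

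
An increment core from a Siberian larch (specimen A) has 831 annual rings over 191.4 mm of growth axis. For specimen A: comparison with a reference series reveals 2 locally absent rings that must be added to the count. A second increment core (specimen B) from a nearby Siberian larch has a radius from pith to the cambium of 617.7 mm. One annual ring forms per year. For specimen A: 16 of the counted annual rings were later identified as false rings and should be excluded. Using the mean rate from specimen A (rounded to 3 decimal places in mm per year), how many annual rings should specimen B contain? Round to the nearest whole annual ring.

Specimen A: after corrections the count is 831 − 16 + 2 = 817 annual rings.
A: Extension rate ≈ 191.4 / 817 = 0.234 mm/yr.
B spans 617.7 / 0.234 = 2639.74 years ≈ 2640 annual rings.

2640 annual rings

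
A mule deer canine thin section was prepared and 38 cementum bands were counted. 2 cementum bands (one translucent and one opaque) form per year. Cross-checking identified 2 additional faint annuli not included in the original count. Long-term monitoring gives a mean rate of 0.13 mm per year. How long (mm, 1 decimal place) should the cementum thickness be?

2.6 mm

Adjusted count: 38 + 2 = 40 cementum bands.
Dividing by 2 cementum bands per year: 40 / 2 = 20 years.
20 years at 0.13 mm/year gives 0.13 × 20 = 2.6 mm.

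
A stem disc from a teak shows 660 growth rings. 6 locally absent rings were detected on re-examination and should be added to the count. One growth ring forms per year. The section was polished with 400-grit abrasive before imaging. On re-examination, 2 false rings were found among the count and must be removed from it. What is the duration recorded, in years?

True growth ring count = 660 − 2 + 6 = 664.
One growth ring per year makes the duration 664 years.

664 years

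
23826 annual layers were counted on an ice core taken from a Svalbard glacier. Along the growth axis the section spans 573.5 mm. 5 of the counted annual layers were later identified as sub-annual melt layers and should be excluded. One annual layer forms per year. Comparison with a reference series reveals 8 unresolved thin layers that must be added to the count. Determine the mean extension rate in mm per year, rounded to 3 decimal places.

True annual layer count = 23826 − 5 + 8 = 23829.
Mean rate = 573.5 mm / 23829 years ≈ 0.024 mm per year.

0.024 mm per year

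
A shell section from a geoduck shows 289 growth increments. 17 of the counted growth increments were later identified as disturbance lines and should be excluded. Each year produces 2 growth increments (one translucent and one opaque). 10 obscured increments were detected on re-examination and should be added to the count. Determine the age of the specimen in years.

141 yr

After corrections the count is 289 − 17 + 10 = 282 growth increments.
Dividing by 2 growth increments per year: 282 / 2 = 141 years.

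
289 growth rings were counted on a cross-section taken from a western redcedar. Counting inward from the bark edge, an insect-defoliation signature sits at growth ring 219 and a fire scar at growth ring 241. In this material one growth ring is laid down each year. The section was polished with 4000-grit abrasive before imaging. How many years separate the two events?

241 − 219 = 22 growth rings lie between the two events.
At one growth ring per year, 22 years elapsed between them.

22 years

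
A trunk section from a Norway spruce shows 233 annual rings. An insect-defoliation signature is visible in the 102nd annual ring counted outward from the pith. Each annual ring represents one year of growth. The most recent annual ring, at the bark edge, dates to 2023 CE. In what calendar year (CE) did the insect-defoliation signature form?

1892 CE

The insect-defoliation signature sits at annual ring 102 from the pith, so 233 − 102 = 131 annual rings formed after it.
2023 − 131 = 1892 CE.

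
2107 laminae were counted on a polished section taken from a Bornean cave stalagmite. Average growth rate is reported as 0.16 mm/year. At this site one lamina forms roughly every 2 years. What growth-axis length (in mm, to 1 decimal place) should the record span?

674.2 mm

2107 laminae at 2 years each span 2107 × 2 = 4214 years.
4214 years at 0.16 mm/year gives 0.16 × 4214 = 674.2 mm.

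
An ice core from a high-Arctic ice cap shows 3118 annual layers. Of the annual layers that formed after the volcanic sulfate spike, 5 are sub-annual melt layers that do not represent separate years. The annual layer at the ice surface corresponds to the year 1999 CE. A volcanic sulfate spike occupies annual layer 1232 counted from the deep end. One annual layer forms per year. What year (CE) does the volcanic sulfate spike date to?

118 CE

Between annual layer 1232 and the ice surface there are 3118 − 1232 = 1886 annual layers.
Removing the 5 false annual layers leaves 1886 − 5 = 1881 true annual layers beyond the volcanic sulfate spike.
Counting back 1881 years from 1999 CE places the volcanic sulfate spike in 1999 − 1881 = 118 CE.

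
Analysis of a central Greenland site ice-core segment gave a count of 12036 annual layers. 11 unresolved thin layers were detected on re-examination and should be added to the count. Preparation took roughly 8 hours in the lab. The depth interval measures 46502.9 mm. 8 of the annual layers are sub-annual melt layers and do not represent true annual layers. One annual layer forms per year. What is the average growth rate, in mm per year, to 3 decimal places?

Adjusted count: 12036 − 8 + 11 = 12039 annual layers.
Extension rate ≈ 46502.9 / 12039 = 3.863 mm per year.

3.863 mm per year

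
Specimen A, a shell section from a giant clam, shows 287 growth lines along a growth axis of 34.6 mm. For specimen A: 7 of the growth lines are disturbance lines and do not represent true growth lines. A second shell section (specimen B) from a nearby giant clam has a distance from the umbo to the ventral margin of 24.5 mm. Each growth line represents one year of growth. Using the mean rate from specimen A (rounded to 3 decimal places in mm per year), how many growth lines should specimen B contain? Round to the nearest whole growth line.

198 growth lines

Specimen A: adjusted count: 287 − 7 = 280 growth lines.
A: Mean rate = 34.6 mm / 280 years ≈ 0.124 mm per year.
Specimen B: 24.5 mm / 0.124 mm per year = 197.58 years ≈ 198 growth lines.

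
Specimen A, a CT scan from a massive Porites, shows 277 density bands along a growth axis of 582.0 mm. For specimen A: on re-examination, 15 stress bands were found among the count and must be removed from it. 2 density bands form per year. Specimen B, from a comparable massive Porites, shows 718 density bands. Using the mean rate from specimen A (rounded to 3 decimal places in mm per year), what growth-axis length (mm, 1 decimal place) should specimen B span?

1595.0 mm

Specimen A: adjusted count: 277 − 15 = 262 density bands.
Specimen A: with 2 density bands per year, 262 / 2 = 131 years.
A: 582.0 mm over 131 years gives 582.0 / 131 ≈ 4.443 mm/year.
Specimen B: 718 density bands at 2 per year is 718 / 2 = 359 years. B's length ≈ 4.443 × 359 = 1595.0 mm.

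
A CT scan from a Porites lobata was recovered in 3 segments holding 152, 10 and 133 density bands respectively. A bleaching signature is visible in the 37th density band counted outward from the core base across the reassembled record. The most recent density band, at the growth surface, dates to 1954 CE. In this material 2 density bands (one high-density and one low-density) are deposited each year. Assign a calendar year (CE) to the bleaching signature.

1825 CE

Total density bands = 152 + 10 + 133 = 295.
The bleaching signature sits at density band 37 from the core base, so 295 − 37 = 258 density bands formed after it.
258 density bands at 2 per year is 258 / 2 = 129 years.
The density band at the growth surface is 1954 CE, so the bleaching signature dates to 1954 − 129 = 1825 CE.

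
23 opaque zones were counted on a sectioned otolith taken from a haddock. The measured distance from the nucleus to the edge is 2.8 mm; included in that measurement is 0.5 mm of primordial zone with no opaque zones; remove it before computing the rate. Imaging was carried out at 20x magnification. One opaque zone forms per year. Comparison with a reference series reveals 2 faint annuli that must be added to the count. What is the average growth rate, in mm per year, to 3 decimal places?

0.092 mm per year

Correcting the raw count gives 23 + 2 = 25 true opaque zones.
The growth record spans 2.8 − 0.5 = 2.3 mm.
Extension rate ≈ 2.3 / 25 = 0.092 mm per year.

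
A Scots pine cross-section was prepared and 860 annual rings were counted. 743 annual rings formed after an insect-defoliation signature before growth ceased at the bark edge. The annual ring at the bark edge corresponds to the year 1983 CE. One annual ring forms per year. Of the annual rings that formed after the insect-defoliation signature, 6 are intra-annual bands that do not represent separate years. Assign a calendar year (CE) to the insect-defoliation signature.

There are 743 annual rings younger than the insect-defoliation signature.
Removing the 6 false annual rings leaves 743 − 6 = 737 true annual rings beyond the insect-defoliation signature.
The annual ring at the bark edge is 1983 CE, so the insect-defoliation signature dates to 1983 − 737 = 1246 CE.

1246 CE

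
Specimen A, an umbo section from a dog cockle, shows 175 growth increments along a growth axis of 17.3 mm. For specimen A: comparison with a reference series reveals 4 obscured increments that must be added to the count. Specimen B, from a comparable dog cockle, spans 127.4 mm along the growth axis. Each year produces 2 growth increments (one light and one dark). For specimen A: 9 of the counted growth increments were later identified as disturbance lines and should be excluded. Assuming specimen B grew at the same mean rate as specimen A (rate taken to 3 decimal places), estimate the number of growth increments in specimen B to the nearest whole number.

Specimen A: true growth increment count = 175 − 9 + 4 = 170.
Specimen A: dividing by 2 growth increments per year: 170 / 2 = 85 years.
A: 17.3 mm over 85 years gives 17.3 / 85 ≈ 0.204 mm/yr.
Specimen B: 127.4 mm / 0.204 mm per year = 624.51 years; at 2 growth increments per year that is 624.51 × 2 ≈ 1249 growth increments.

1249 growth increments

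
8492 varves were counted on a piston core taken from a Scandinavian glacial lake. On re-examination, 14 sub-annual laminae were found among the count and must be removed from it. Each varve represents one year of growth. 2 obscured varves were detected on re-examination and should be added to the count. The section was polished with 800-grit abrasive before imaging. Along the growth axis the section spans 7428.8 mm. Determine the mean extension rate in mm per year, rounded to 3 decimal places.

0.876 mm per year

Correcting the raw count gives 8492 − 14 + 2 = 8480 true varves.
7428.8 mm over 8480 years gives 7428.8 / 8480 ≈ 0.876 mm per year.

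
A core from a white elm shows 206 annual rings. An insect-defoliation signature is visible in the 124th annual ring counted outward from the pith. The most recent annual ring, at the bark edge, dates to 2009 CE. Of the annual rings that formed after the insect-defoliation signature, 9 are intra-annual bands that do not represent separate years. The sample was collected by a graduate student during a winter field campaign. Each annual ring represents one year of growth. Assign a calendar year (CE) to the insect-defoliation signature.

1936 CE

The insect-defoliation signature sits at annual ring 124 from the pith, so 206 − 124 = 82 annual rings formed after it.
Removing the 9 false annual rings leaves 82 − 9 = 73 true annual rings beyond the insect-defoliation signature.
The annual ring at the bark edge is 2009 CE, so the insect-defoliation signature dates to 2009 − 73 = 1936 CE.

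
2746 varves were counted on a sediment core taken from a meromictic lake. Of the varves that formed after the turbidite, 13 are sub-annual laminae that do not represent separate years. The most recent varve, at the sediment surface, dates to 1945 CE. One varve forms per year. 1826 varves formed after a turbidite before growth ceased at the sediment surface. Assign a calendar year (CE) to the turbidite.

1826 varves formed after the turbidite.
Excluding 13 false varves: 1826 − 13 = 1813.
The varve at the sediment surface is 1945 CE, so the turbidite dates to 1945 − 1813 = 132 CE.

132 CE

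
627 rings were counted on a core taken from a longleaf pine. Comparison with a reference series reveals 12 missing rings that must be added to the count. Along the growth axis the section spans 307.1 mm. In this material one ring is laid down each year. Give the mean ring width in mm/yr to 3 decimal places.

True ring count = 627 + 12 = 639.
Mean rate = 307.1 mm / 639 years ≈ 0.481 mm/yr.

0.481 mm/yr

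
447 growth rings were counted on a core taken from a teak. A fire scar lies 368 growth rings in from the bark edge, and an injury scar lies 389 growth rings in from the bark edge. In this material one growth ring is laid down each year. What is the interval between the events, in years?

21 years

The two markers are separated by 389 − 368 = 21 growth rings.
At one growth ring per year, 21 years elapsed between them.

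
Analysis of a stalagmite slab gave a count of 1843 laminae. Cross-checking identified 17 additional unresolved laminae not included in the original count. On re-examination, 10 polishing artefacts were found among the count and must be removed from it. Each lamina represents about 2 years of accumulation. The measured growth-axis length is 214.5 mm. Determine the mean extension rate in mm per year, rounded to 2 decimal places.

0.06 mm per year

After corrections the count is 1843 − 10 + 17 = 1850 laminae.
1850 laminae at 2 years each span 1850 × 2 = 3700 years.
214.5 mm over 3700 years gives 214.5 / 3700 ≈ 0.06 mm per year.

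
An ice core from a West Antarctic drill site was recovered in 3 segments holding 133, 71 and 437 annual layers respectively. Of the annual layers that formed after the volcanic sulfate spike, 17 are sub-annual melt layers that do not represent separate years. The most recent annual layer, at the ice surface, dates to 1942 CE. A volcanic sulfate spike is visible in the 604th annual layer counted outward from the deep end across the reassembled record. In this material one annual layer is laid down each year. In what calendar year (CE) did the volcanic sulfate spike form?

Total annual layers = 133 + 71 + 437 = 641.
Between annual layer 604 and the ice surface there are 641 − 604 = 37 annual layers.
Excluding 17 false annual layers: 37 − 17 = 20.
The annual layer at the ice surface is 1942 CE, so the volcanic sulfate spike dates to 1942 − 20 = 1922 CE.

1922 CE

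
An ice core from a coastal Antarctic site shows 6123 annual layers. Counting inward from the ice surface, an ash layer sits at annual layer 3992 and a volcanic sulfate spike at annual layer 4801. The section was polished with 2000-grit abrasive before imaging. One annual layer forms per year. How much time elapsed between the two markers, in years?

809 years

Separation: 4801 − 3992 = 809 annual layers.
At one annual layer per year, 809 years elapsed between them.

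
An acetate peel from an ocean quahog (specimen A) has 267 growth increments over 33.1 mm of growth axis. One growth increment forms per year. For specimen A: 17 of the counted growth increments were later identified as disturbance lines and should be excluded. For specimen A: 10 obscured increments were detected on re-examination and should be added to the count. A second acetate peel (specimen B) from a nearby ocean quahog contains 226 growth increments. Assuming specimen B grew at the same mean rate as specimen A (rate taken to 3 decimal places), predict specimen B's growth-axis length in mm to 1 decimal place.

28.7 mm

Specimen A: true growth increment count = 267 − 17 + 10 = 260.
A: Extension rate ≈ 33.1 / 260 = 0.127 mm/year.
B's length ≈ 0.127 × 226 = 28.7 mm.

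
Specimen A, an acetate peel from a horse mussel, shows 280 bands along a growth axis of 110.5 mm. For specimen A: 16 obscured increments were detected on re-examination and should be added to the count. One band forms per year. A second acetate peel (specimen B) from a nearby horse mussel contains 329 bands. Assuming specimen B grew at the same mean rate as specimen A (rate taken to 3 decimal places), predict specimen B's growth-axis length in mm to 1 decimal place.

122.7 mm

Specimen A: true band count = 280 + 16 = 296.
A: 110.5 mm over 296 years gives 110.5 / 296 ≈ 0.373 mm/yr.
For B, 0.373 mm/year × 329 years = 122.7 mm.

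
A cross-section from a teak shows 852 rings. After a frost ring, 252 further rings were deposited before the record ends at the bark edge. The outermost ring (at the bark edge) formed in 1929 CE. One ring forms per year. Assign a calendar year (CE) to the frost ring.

1677 CE

252 rings formed after the frost ring.
1929 − 252 = 1677 CE.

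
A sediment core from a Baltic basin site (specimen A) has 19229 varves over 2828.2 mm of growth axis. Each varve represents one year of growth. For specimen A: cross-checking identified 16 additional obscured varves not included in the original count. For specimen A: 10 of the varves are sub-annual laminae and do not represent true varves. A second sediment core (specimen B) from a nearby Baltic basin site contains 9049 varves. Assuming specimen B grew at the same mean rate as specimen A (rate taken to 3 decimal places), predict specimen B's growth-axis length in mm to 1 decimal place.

Specimen A: after corrections the count is 19229 − 10 + 16 = 19235 varves.
A: Mean rate = 2828.2 mm / 19235 years ≈ 0.147 mm/year.
For B, 0.147 mm/year × 9049 years = 1330.2 mm.

1330.2 mm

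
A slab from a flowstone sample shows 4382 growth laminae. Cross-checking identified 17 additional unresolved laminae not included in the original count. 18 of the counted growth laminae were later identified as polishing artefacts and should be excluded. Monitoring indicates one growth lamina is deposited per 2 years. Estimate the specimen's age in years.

True growth lamina count = 4382 − 18 + 17 = 4381.
At 2 years per growth lamina, 4381 × 2 = 8762 years.

8762 yr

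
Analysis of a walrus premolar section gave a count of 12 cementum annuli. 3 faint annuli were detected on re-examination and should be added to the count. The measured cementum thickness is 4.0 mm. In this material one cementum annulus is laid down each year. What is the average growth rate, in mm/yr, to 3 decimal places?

Adjusted count: 12 + 3 = 15 cementum annuli.
Extension rate ≈ 4.0 / 15 = 0.267 mm/yr.

0.267 mm/yr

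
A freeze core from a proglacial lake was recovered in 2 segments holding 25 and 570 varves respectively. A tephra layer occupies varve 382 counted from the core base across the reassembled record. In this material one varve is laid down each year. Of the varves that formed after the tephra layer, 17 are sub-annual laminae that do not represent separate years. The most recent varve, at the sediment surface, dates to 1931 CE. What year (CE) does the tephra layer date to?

Total varves = 25 + 570 = 595.
Between varve 382 and the sediment surface there are 595 − 382 = 213 varves.
Excluding 17 false varves: 213 − 17 = 196.
The varve at the sediment surface is 1931 CE, so the tephra layer dates to 1931 − 196 = 1735 CE.

1735 CE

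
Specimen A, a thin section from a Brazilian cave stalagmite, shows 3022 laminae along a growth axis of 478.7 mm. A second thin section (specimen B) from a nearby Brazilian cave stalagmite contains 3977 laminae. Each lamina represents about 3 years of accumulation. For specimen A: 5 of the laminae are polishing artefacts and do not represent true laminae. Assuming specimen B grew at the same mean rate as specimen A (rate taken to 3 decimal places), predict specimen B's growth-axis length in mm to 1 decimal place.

632.3 mm

Specimen A: after corrections the count is 3022 − 5 = 3017 laminae.
Specimen A: 3017 laminae at 3 years each span 3017 × 3 = 9051 years.
A: 478.7 mm over 9051 years gives 478.7 / 9051 ≈ 0.053 mm/year.
Specimen B: 3977 laminae at 3 years each span 3977 × 3 = 11931 years. For B, 0.053 mm/year × 11931 years = 632.3 mm.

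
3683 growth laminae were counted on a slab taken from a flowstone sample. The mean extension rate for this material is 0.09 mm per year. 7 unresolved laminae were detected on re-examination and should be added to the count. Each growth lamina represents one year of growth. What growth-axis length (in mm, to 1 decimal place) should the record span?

Correcting the raw count gives 3683 + 7 = 3690 true growth laminae.
3690 years at 0.09 mm/year gives 0.09 × 3690 = 332.1 mm.

332.1 mm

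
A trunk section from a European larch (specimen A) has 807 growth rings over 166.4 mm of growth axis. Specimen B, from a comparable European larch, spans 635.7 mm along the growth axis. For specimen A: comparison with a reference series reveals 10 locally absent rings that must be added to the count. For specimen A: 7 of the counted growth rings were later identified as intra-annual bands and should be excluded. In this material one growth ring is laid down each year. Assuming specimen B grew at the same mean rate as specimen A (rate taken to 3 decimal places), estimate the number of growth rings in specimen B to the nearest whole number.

3101 growth rings

Specimen A: true growth ring count = 807 − 7 + 10 = 810.
A: 166.4 mm over 810 years gives 166.4 / 810 ≈ 0.205 mm per year.
For B, 635.7 / 0.205 = 3100.98 years ≈ 3101 growth rings.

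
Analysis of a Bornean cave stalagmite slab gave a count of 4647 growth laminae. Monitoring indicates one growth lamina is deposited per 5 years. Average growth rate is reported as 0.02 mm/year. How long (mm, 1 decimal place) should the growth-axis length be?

464.7 mm

4647 growth laminae at 5 years each span 4647 × 5 = 23235 years.
Length ≈ 0.02 × 23235 = 464.7 mm.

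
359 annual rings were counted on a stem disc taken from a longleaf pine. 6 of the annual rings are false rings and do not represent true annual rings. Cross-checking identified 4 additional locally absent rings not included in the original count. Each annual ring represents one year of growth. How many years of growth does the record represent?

357 years

True annual ring count = 359 − 6 + 4 = 357.
At one annual ring per year, that is 357 years.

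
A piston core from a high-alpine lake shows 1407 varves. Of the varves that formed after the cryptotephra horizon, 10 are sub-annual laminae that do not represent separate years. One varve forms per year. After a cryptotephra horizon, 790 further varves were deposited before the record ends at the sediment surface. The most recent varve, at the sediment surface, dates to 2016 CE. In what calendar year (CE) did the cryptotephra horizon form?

1236 CE

790 varves post-date the cryptotephra horizon.
Excluding 10 false varves: 790 − 10 = 780.
2016 − 780 = 1236 CE.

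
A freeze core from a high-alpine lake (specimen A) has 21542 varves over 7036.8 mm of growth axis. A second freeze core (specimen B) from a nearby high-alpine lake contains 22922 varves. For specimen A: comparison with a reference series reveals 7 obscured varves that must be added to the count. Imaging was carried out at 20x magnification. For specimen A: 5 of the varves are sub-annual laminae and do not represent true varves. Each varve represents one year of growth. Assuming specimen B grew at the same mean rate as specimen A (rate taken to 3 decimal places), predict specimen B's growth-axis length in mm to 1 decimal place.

7495.5 mm

Specimen A: adjusted count: 21542 − 5 + 7 = 21544 varves.
A: Extension rate ≈ 7036.8 / 21544 = 0.327 mm/yr.
For B, 0.327 mm/year × 22922 years = 7495.5 mm.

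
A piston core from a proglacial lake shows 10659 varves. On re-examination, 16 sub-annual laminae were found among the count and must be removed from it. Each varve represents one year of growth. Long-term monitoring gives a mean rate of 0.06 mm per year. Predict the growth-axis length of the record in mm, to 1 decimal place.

Correcting the raw count gives 10659 − 16 = 10643 true varves.
Predicted length = 0.06 mm/year × 10643 years = 638.6 mm.

638.6 mm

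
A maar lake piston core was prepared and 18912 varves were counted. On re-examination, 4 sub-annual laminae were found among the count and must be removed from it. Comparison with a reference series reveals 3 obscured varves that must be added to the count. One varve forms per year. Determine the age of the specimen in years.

After corrections the count is 18912 − 4 + 3 = 18911 varves.
With a one-to-one varve periodicity this is 18911 years.

18911 years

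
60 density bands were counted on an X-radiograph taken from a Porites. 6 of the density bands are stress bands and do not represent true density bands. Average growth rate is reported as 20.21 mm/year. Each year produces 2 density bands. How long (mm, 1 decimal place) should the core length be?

545.7 mm

Correcting the raw count gives 60 − 6 = 54 true density bands.
54 density bands at 2 per year is 54 / 2 = 27 years.
Length ≈ 20.21 × 27 = 545.7 mm.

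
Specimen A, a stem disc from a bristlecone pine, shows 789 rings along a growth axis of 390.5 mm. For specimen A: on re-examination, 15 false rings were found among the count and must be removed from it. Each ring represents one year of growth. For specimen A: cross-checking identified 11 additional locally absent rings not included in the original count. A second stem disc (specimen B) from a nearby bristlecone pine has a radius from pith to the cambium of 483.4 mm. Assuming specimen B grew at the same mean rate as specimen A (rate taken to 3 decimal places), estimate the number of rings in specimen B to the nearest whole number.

Specimen A: adjusted count: 789 − 15 + 11 = 785 rings.
A: 390.5 mm over 785 years gives 390.5 / 785 ≈ 0.497 mm/yr.
Specimen B: 483.4 mm / 0.497 mm per year = 972.64 years ≈ 973 rings.

973 rings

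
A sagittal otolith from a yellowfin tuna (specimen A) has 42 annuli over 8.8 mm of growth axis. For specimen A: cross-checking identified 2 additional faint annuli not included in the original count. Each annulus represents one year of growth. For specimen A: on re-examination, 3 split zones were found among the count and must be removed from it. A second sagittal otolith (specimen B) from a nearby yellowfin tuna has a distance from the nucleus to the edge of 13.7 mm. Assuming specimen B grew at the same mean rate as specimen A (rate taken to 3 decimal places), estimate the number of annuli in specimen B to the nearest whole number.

64 annuli

Specimen A: adjusted count: 42 − 3 + 2 = 41 annuli.
A: 8.8 mm over 41 years gives 8.8 / 41 ≈ 0.215 mm/yr.
Specimen B: 13.7 mm / 0.215 mm per year = 63.72 years ≈ 64 annuli.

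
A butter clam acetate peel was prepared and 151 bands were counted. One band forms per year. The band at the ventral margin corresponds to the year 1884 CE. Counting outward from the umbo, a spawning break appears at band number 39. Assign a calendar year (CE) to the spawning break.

1772 CE

The spawning break sits at band 39 from the umbo, so 151 − 39 = 112 bands formed after it.
1884 − 112 = 1772 CE.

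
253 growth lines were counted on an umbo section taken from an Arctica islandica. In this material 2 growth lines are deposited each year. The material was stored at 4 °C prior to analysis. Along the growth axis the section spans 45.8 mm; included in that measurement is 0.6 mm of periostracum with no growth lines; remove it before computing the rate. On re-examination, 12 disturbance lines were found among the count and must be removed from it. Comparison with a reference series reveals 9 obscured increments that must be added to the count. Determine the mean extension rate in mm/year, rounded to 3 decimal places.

0.362 mm/year

Correcting the raw count gives 253 − 12 + 9 = 250 true growth lines.
250 growth lines at 2 per year is 250 / 2 = 125 years.
The growth record spans 45.8 − 0.6 = 45.2 mm.
Extension rate ≈ 45.2 / 125 = 0.362 mm/year.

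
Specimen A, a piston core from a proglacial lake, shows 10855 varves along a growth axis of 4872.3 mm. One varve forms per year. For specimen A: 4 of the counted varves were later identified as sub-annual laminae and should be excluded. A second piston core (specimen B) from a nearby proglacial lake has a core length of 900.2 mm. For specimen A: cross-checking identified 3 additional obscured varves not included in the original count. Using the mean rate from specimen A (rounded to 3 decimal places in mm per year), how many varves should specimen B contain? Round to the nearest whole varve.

2005 varves

Specimen A: adjusted count: 10855 − 4 + 3 = 10854 varves.
A: 4872.3 mm over 10854 years gives 4872.3 / 10854 ≈ 0.449 mm/year.
Specimen B: 900.2 mm / 0.449 mm per year = 2004.90 years ≈ 2005 varves.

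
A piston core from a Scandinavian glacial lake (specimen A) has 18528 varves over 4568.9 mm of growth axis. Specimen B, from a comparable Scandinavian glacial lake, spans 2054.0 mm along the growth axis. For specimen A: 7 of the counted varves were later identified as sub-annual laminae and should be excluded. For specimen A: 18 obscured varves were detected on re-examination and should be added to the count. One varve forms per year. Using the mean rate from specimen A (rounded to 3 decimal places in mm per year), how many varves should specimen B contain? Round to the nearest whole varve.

8350 varves

Specimen A: adjusted count: 18528 − 7 + 18 = 18539 varves.
A: Mean rate = 4568.9 mm / 18539 years ≈ 0.246 mm per year.
B spans 2054.0 / 0.246 = 8349.59 years ≈ 8350 varves.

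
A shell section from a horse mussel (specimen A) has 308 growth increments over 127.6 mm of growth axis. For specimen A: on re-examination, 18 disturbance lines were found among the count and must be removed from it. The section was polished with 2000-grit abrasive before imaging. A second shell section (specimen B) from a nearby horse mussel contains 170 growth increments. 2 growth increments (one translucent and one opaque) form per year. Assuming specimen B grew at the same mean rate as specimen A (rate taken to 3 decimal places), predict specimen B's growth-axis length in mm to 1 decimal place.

74.8 mm

Specimen A: adjusted count: 308 − 18 = 290 growth increments.
Specimen A: 290 growth increments at 2 per year is 290 / 2 = 145 years.
A: 127.6 mm over 145 years gives 127.6 / 145 ≈ 0.880 mm/yr.
Specimen B: 170 growth increments at 2 per year is 170 / 2 = 85 years. For B, 0.880 mm/year × 85 years = 74.8 mm.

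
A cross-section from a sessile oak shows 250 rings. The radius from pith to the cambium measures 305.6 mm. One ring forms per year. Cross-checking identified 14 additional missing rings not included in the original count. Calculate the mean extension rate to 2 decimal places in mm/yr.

1.16 mm/yr

True ring count = 250 + 14 = 264.
Extension rate ≈ 305.6 / 264 = 1.16 mm/yr.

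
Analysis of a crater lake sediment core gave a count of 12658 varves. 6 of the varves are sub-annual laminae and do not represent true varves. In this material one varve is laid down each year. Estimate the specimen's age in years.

After corrections the count is 12658 − 6 = 12652 varves.
With a one-to-one varve periodicity this is 12652 years.

12652 years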